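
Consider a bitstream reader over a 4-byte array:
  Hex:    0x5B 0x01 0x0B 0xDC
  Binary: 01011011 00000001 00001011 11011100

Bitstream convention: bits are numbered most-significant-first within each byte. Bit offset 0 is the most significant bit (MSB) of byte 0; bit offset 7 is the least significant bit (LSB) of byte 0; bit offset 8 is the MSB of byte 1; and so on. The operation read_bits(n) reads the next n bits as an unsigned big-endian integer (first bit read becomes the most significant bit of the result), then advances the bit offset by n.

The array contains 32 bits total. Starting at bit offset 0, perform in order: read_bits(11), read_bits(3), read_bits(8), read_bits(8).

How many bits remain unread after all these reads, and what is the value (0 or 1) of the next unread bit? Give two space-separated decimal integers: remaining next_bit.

Read 1: bits[0:11] width=11 -> value=728 (bin 01011011000); offset now 11 = byte 1 bit 3; 21 bits remain
Read 2: bits[11:14] width=3 -> value=0 (bin 000); offset now 14 = byte 1 bit 6; 18 bits remain
Read 3: bits[14:22] width=8 -> value=66 (bin 01000010); offset now 22 = byte 2 bit 6; 10 bits remain
Read 4: bits[22:30] width=8 -> value=247 (bin 11110111); offset now 30 = byte 3 bit 6; 2 bits remain

Answer: 2 0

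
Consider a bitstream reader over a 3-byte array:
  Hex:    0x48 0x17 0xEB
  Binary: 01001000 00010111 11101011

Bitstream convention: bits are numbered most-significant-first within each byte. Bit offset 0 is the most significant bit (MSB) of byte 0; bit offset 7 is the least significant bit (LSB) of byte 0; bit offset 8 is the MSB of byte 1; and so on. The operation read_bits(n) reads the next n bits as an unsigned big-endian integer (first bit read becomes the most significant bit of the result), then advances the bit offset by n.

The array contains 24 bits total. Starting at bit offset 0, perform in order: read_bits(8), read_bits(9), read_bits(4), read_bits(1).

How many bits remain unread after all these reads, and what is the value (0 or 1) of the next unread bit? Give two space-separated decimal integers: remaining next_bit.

Answer: 2 1

Derivation:
Read 1: bits[0:8] width=8 -> value=72 (bin 01001000); offset now 8 = byte 1 bit 0; 16 bits remain
Read 2: bits[8:17] width=9 -> value=47 (bin 000101111); offset now 17 = byte 2 bit 1; 7 bits remain
Read 3: bits[17:21] width=4 -> value=13 (bin 1101); offset now 21 = byte 2 bit 5; 3 bits remain
Read 4: bits[21:22] width=1 -> value=0 (bin 0); offset now 22 = byte 2 bit 6; 2 bits remain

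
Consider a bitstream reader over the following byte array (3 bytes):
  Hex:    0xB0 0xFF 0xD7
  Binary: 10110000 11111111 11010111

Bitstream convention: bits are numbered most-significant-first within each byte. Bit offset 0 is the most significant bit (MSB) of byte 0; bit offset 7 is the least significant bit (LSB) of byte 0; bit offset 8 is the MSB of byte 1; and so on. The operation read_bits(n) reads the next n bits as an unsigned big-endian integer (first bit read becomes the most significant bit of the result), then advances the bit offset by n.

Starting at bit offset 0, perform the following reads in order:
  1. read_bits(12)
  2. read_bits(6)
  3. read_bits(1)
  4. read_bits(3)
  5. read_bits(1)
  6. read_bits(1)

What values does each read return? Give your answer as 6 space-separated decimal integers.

Read 1: bits[0:12] width=12 -> value=2831 (bin 101100001111); offset now 12 = byte 1 bit 4; 12 bits remain
Read 2: bits[12:18] width=6 -> value=63 (bin 111111); offset now 18 = byte 2 bit 2; 6 bits remain
Read 3: bits[18:19] width=1 -> value=0 (bin 0); offset now 19 = byte 2 bit 3; 5 bits remain
Read 4: bits[19:22] width=3 -> value=5 (bin 101); offset now 22 = byte 2 bit 6; 2 bits remain
Read 5: bits[22:23] width=1 -> value=1 (bin 1); offset now 23 = byte 2 bit 7; 1 bits remain
Read 6: bits[23:24] width=1 -> value=1 (bin 1); offset now 24 = byte 3 bit 0; 0 bits remain

Answer: 2831 63 0 5 1 1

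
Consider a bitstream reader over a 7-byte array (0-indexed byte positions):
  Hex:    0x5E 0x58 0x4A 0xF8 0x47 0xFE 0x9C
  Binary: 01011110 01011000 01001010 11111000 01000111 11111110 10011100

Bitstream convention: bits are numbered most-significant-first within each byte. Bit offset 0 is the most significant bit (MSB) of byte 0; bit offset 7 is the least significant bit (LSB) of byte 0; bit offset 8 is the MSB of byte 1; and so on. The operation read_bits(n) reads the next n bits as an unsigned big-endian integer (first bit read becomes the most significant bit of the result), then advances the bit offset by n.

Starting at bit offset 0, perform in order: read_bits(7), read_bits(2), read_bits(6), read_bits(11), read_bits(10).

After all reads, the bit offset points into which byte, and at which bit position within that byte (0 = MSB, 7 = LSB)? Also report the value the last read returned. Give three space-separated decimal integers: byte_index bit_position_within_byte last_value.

Answer: 4 4 900

Derivation:
Read 1: bits[0:7] width=7 -> value=47 (bin 0101111); offset now 7 = byte 0 bit 7; 49 bits remain
Read 2: bits[7:9] width=2 -> value=0 (bin 00); offset now 9 = byte 1 bit 1; 47 bits remain
Read 3: bits[9:15] width=6 -> value=44 (bin 101100); offset now 15 = byte 1 bit 7; 41 bits remain
Read 4: bits[15:26] width=11 -> value=299 (bin 00100101011); offset now 26 = byte 3 bit 2; 30 bits remain
Read 5: bits[26:36] width=10 -> value=900 (bin 1110000100); offset now 36 = byte 4 bit 4; 20 bits remain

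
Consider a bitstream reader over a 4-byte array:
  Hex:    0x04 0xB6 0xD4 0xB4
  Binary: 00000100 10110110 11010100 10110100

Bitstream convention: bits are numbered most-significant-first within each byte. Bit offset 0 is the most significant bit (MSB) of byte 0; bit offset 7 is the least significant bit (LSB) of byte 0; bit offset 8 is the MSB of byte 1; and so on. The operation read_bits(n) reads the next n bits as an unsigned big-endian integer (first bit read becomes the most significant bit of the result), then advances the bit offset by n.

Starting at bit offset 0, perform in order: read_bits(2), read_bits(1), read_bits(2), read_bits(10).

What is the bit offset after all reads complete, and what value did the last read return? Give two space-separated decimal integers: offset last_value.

Read 1: bits[0:2] width=2 -> value=0 (bin 00); offset now 2 = byte 0 bit 2; 30 bits remain
Read 2: bits[2:3] width=1 -> value=0 (bin 0); offset now 3 = byte 0 bit 3; 29 bits remain
Read 3: bits[3:5] width=2 -> value=0 (bin 00); offset now 5 = byte 0 bit 5; 27 bits remain
Read 4: bits[5:15] width=10 -> value=603 (bin 1001011011); offset now 15 = byte 1 bit 7; 17 bits remain

Answer: 15 603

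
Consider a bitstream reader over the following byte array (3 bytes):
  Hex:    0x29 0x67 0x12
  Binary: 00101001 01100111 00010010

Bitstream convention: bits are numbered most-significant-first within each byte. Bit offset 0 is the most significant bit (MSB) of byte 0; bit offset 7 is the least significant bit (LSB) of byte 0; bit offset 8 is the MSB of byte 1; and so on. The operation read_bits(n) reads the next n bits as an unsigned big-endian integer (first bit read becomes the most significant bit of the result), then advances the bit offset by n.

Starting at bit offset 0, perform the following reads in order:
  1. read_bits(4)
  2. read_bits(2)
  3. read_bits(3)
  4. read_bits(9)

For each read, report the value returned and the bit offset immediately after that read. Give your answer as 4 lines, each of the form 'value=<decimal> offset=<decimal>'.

Read 1: bits[0:4] width=4 -> value=2 (bin 0010); offset now 4 = byte 0 bit 4; 20 bits remain
Read 2: bits[4:6] width=2 -> value=2 (bin 10); offset now 6 = byte 0 bit 6; 18 bits remain
Read 3: bits[6:9] width=3 -> value=2 (bin 010); offset now 9 = byte 1 bit 1; 15 bits remain
Read 4: bits[9:18] width=9 -> value=412 (bin 110011100); offset now 18 = byte 2 bit 2; 6 bits remain

Answer: value=2 offset=4
value=2 offset=6
value=2 offset=9
value=412 offset=18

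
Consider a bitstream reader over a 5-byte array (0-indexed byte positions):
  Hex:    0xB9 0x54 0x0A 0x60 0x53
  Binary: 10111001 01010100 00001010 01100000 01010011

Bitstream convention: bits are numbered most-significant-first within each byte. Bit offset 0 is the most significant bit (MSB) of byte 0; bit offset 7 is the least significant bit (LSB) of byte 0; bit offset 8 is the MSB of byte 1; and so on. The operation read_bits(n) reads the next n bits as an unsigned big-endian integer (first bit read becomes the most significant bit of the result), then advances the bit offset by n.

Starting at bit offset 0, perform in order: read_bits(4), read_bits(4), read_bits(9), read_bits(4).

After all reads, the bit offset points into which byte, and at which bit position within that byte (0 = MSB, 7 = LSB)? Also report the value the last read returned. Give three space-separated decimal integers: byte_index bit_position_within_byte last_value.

Read 1: bits[0:4] width=4 -> value=11 (bin 1011); offset now 4 = byte 0 bit 4; 36 bits remain
Read 2: bits[4:8] width=4 -> value=9 (bin 1001); offset now 8 = byte 1 bit 0; 32 bits remain
Read 3: bits[8:17] width=9 -> value=168 (bin 010101000); offset now 17 = byte 2 bit 1; 23 bits remain
Read 4: bits[17:21] width=4 -> value=1 (bin 0001); offset now 21 = byte 2 bit 5; 19 bits remain

Answer: 2 5 1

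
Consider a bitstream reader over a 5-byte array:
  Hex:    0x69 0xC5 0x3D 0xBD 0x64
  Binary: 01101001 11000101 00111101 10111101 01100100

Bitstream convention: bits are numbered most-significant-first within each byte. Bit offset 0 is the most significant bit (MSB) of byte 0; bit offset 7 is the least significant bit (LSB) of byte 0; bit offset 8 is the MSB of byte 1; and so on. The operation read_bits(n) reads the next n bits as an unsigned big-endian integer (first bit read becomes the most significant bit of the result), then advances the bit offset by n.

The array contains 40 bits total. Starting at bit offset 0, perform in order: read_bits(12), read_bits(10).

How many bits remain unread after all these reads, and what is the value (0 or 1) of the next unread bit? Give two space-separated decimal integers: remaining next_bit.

Read 1: bits[0:12] width=12 -> value=1692 (bin 011010011100); offset now 12 = byte 1 bit 4; 28 bits remain
Read 2: bits[12:22] width=10 -> value=335 (bin 0101001111); offset now 22 = byte 2 bit 6; 18 bits remain

Answer: 18 0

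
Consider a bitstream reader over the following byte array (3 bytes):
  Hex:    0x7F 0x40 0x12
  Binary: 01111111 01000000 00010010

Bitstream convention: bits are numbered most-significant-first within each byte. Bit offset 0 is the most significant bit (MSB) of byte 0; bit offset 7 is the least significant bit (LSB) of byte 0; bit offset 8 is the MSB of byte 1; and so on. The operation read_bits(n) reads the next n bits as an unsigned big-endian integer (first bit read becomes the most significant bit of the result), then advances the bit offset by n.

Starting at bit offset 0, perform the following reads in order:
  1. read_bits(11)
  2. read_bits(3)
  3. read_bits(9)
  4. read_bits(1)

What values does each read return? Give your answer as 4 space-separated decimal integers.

Read 1: bits[0:11] width=11 -> value=1018 (bin 01111111010); offset now 11 = byte 1 bit 3; 13 bits remain
Read 2: bits[11:14] width=3 -> value=0 (bin 000); offset now 14 = byte 1 bit 6; 10 bits remain
Read 3: bits[14:23] width=9 -> value=9 (bin 000001001); offset now 23 = byte 2 bit 7; 1 bits remain
Read 4: bits[23:24] width=1 -> value=0 (bin 0); offset now 24 = byte 3 bit 0; 0 bits remain

Answer: 1018 0 9 0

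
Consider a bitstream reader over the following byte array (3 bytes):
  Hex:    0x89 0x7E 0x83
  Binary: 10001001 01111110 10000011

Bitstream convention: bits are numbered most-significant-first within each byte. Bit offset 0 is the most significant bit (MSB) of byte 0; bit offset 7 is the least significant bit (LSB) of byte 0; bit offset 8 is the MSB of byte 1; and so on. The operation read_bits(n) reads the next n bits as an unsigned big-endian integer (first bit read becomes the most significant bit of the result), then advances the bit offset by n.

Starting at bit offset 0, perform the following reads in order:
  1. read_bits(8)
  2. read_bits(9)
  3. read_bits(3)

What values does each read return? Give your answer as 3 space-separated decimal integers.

Answer: 137 253 0

Derivation:
Read 1: bits[0:8] width=8 -> value=137 (bin 10001001); offset now 8 = byte 1 bit 0; 16 bits remain
Read 2: bits[8:17] width=9 -> value=253 (bin 011111101); offset now 17 = byte 2 bit 1; 7 bits remain
Read 3: bits[17:20] width=3 -> value=0 (bin 000); offset now 20 = byte 2 bit 4; 4 bits remain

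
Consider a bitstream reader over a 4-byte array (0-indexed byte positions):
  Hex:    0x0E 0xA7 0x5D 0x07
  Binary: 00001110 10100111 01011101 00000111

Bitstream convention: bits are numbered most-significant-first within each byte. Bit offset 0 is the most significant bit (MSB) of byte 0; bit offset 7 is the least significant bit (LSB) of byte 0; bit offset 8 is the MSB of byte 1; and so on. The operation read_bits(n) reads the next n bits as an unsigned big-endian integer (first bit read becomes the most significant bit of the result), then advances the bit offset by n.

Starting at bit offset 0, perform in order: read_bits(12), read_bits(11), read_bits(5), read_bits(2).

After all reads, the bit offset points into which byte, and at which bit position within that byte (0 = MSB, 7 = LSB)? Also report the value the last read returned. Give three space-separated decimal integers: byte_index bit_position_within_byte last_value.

Answer: 3 6 1

Derivation:
Read 1: bits[0:12] width=12 -> value=234 (bin 000011101010); offset now 12 = byte 1 bit 4; 20 bits remain
Read 2: bits[12:23] width=11 -> value=942 (bin 01110101110); offset now 23 = byte 2 bit 7; 9 bits remain
Read 3: bits[23:28] width=5 -> value=16 (bin 10000); offset now 28 = byte 3 bit 4; 4 bits remain
Read 4: bits[28:30] width=2 -> value=1 (bin 01); offset now 30 = byte 3 bit 6; 2 bits remain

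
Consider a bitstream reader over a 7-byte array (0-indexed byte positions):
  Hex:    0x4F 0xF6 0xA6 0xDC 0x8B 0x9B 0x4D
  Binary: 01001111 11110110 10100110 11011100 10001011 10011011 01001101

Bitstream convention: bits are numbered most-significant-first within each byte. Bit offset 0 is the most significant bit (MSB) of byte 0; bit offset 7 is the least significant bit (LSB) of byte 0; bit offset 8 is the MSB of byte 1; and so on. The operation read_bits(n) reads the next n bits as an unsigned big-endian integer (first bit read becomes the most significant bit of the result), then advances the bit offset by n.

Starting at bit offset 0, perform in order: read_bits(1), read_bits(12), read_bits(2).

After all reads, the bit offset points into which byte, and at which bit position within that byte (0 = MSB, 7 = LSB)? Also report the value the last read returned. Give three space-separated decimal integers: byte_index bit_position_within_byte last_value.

Read 1: bits[0:1] width=1 -> value=0 (bin 0); offset now 1 = byte 0 bit 1; 55 bits remain
Read 2: bits[1:13] width=12 -> value=2558 (bin 100111111110); offset now 13 = byte 1 bit 5; 43 bits remain
Read 3: bits[13:15] width=2 -> value=3 (bin 11); offset now 15 = byte 1 bit 7; 41 bits remain

Answer: 1 7 3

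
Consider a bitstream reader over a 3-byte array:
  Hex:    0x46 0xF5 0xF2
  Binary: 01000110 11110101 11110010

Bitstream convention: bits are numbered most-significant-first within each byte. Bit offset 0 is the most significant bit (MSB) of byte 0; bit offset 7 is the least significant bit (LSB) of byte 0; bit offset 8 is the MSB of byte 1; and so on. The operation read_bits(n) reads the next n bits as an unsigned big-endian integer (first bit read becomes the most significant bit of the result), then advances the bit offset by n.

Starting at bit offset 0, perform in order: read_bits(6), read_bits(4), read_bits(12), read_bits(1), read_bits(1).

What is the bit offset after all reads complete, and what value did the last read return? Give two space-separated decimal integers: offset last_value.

Answer: 24 0

Derivation:
Read 1: bits[0:6] width=6 -> value=17 (bin 010001); offset now 6 = byte 0 bit 6; 18 bits remain
Read 2: bits[6:10] width=4 -> value=11 (bin 1011); offset now 10 = byte 1 bit 2; 14 bits remain
Read 3: bits[10:22] width=12 -> value=3452 (bin 110101111100); offset now 22 = byte 2 bit 6; 2 bits remain
Read 4: bits[22:23] width=1 -> value=1 (bin 1); offset now 23 = byte 2 bit 7; 1 bits remain
Read 5: bits[23:24] width=1 -> value=0 (bin 0); offset now 24 = byte 3 bit 0; 0 bits remain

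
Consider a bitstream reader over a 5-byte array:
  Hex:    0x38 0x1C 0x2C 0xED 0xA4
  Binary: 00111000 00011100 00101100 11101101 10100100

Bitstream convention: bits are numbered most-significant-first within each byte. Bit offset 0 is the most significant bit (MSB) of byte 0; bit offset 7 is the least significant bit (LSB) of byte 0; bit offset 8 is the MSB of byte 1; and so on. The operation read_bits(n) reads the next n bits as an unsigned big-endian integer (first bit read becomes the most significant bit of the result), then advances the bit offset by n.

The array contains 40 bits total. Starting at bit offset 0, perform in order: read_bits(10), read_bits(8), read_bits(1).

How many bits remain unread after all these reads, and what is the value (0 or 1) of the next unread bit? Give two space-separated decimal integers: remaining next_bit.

Read 1: bits[0:10] width=10 -> value=224 (bin 0011100000); offset now 10 = byte 1 bit 2; 30 bits remain
Read 2: bits[10:18] width=8 -> value=112 (bin 01110000); offset now 18 = byte 2 bit 2; 22 bits remain
Read 3: bits[18:19] width=1 -> value=1 (bin 1); offset now 19 = byte 2 bit 3; 21 bits remain

Answer: 21 0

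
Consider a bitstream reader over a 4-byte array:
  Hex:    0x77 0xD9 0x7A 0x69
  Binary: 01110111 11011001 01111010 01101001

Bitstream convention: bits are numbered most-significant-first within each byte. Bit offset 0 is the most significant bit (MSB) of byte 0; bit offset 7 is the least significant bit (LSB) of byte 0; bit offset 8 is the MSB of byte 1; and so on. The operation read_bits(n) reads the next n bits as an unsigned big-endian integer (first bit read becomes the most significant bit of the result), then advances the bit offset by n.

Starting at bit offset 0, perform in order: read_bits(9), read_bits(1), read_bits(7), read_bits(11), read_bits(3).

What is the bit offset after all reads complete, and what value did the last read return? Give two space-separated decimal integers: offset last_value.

Answer: 31 4

Derivation:
Read 1: bits[0:9] width=9 -> value=239 (bin 011101111); offset now 9 = byte 1 bit 1; 23 bits remain
Read 2: bits[9:10] width=1 -> value=1 (bin 1); offset now 10 = byte 1 bit 2; 22 bits remain
Read 3: bits[10:17] width=7 -> value=50 (bin 0110010); offset now 17 = byte 2 bit 1; 15 bits remain
Read 4: bits[17:28] width=11 -> value=1958 (bin 11110100110); offset now 28 = byte 3 bit 4; 4 bits remain
Read 5: bits[28:31] width=3 -> value=4 (bin 100); offset now 31 = byte 3 bit 7; 1 bits remain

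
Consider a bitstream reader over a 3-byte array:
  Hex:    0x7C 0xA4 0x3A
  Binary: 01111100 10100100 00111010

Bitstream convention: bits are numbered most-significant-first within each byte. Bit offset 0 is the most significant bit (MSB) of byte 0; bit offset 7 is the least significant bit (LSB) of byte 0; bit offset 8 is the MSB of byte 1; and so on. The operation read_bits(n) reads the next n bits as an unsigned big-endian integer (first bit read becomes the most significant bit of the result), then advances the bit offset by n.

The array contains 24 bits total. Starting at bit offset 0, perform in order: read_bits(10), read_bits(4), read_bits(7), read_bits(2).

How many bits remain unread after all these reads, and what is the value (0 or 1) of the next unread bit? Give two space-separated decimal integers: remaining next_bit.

Answer: 1 0

Derivation:
Read 1: bits[0:10] width=10 -> value=498 (bin 0111110010); offset now 10 = byte 1 bit 2; 14 bits remain
Read 2: bits[10:14] width=4 -> value=9 (bin 1001); offset now 14 = byte 1 bit 6; 10 bits remain
Read 3: bits[14:21] width=7 -> value=7 (bin 0000111); offset now 21 = byte 2 bit 5; 3 bits remain
Read 4: bits[21:23] width=2 -> value=1 (bin 01); offset now 23 = byte 2 bit 7; 1 bits remain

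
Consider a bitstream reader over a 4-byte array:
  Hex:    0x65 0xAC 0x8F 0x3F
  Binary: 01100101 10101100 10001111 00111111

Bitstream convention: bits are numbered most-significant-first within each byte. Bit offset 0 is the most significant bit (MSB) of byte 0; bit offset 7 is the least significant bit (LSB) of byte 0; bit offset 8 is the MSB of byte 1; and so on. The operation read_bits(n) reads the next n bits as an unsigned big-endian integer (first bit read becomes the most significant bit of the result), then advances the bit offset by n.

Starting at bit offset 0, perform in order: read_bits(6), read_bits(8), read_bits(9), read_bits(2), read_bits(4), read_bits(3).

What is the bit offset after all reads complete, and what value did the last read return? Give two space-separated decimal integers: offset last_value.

Read 1: bits[0:6] width=6 -> value=25 (bin 011001); offset now 6 = byte 0 bit 6; 26 bits remain
Read 2: bits[6:14] width=8 -> value=107 (bin 01101011); offset now 14 = byte 1 bit 6; 18 bits remain
Read 3: bits[14:23] width=9 -> value=71 (bin 001000111); offset now 23 = byte 2 bit 7; 9 bits remain
Read 4: bits[23:25] width=2 -> value=2 (bin 10); offset now 25 = byte 3 bit 1; 7 bits remain
Read 5: bits[25:29] width=4 -> value=7 (bin 0111); offset now 29 = byte 3 bit 5; 3 bits remain
Read 6: bits[29:32] width=3 -> value=7 (bin 111); offset now 32 = byte 4 bit 0; 0 bits remain

Answer: 32 7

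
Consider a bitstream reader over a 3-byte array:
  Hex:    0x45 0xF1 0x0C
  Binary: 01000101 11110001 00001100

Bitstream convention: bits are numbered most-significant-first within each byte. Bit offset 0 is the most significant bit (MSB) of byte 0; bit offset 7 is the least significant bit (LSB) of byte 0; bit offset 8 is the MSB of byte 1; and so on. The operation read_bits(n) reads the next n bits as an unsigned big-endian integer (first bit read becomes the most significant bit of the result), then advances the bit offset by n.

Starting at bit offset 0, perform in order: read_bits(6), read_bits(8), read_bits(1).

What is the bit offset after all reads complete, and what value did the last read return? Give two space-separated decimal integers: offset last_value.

Read 1: bits[0:6] width=6 -> value=17 (bin 010001); offset now 6 = byte 0 bit 6; 18 bits remain
Read 2: bits[6:14] width=8 -> value=124 (bin 01111100); offset now 14 = byte 1 bit 6; 10 bits remain
Read 3: bits[14:15] width=1 -> value=0 (bin 0); offset now 15 = byte 1 bit 7; 9 bits remain

Answer: 15 0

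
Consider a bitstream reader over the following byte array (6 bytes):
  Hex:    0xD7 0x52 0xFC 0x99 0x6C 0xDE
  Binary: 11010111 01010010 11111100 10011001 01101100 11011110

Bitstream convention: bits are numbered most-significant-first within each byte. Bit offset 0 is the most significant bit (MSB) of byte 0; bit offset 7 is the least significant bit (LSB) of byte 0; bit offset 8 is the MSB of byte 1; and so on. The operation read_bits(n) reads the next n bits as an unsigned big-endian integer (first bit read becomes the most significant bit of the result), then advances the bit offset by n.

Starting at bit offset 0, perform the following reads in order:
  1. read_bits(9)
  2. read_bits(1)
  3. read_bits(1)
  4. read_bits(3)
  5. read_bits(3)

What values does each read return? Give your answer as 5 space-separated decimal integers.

Read 1: bits[0:9] width=9 -> value=430 (bin 110101110); offset now 9 = byte 1 bit 1; 39 bits remain
Read 2: bits[9:10] width=1 -> value=1 (bin 1); offset now 10 = byte 1 bit 2; 38 bits remain
Read 3: bits[10:11] width=1 -> value=0 (bin 0); offset now 11 = byte 1 bit 3; 37 bits remain
Read 4: bits[11:14] width=3 -> value=4 (bin 100); offset now 14 = byte 1 bit 6; 34 bits remain
Read 5: bits[14:17] width=3 -> value=5 (bin 101); offset now 17 = byte 2 bit 1; 31 bits remain

Answer: 430 1 0 4 5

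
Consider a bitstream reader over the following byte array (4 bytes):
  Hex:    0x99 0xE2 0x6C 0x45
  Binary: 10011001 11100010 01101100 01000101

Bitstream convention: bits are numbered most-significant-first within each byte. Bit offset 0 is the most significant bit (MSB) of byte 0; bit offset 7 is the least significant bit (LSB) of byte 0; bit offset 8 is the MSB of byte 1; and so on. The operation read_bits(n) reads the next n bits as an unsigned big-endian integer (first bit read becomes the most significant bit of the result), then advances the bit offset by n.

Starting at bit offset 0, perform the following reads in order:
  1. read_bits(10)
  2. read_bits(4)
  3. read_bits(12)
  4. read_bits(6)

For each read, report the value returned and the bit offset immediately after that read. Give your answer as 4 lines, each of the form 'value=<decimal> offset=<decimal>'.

Answer: value=615 offset=10
value=8 offset=14
value=2481 offset=26
value=5 offset=32

Derivation:
Read 1: bits[0:10] width=10 -> value=615 (bin 1001100111); offset now 10 = byte 1 bit 2; 22 bits remain
Read 2: bits[10:14] width=4 -> value=8 (bin 1000); offset now 14 = byte 1 bit 6; 18 bits remain
Read 3: bits[14:26] width=12 -> value=2481 (bin 100110110001); offset now 26 = byte 3 bit 2; 6 bits remain
Read 4: bits[26:32] width=6 -> value=5 (bin 000101); offset now 32 = byte 4 bit 0; 0 bits remain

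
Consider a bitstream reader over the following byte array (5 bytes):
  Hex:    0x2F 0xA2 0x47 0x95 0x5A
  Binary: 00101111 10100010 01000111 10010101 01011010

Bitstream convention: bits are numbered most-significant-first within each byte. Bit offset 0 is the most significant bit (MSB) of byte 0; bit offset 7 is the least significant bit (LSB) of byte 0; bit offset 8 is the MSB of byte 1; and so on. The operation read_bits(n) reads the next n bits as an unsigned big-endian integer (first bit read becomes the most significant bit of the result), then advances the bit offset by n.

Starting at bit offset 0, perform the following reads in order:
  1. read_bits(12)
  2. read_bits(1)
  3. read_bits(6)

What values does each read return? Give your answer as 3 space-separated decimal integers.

Read 1: bits[0:12] width=12 -> value=762 (bin 001011111010); offset now 12 = byte 1 bit 4; 28 bits remain
Read 2: bits[12:13] width=1 -> value=0 (bin 0); offset now 13 = byte 1 bit 5; 27 bits remain
Read 3: bits[13:19] width=6 -> value=18 (bin 010010); offset now 19 = byte 2 bit 3; 21 bits remain

Answer: 762 0 18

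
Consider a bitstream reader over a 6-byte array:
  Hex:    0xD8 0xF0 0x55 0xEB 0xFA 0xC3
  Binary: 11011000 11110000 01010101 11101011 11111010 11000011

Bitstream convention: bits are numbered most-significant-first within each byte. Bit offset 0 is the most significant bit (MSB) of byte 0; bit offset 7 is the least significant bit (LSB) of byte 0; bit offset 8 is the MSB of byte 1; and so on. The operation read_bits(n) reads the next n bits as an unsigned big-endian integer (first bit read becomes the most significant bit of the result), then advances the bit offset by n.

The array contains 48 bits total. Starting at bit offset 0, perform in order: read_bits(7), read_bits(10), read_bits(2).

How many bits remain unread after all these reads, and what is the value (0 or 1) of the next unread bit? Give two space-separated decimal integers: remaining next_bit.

Answer: 29 1

Derivation:
Read 1: bits[0:7] width=7 -> value=108 (bin 1101100); offset now 7 = byte 0 bit 7; 41 bits remain
Read 2: bits[7:17] width=10 -> value=480 (bin 0111100000); offset now 17 = byte 2 bit 1; 31 bits remain
Read 3: bits[17:19] width=2 -> value=2 (bin 10); offset now 19 = byte 2 bit 3; 29 bits remain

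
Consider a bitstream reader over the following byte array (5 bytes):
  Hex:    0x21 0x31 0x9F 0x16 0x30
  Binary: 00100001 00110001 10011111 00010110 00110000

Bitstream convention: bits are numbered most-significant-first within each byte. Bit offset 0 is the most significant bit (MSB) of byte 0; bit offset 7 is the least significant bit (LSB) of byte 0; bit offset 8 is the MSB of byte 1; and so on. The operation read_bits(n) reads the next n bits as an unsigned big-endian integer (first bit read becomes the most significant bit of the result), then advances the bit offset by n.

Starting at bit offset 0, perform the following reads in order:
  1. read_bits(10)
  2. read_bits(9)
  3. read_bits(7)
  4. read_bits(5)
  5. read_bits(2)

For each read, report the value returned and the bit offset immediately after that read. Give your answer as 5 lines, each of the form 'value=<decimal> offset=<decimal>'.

Read 1: bits[0:10] width=10 -> value=132 (bin 0010000100); offset now 10 = byte 1 bit 2; 30 bits remain
Read 2: bits[10:19] width=9 -> value=396 (bin 110001100); offset now 19 = byte 2 bit 3; 21 bits remain
Read 3: bits[19:26] width=7 -> value=124 (bin 1111100); offset now 26 = byte 3 bit 2; 14 bits remain
Read 4: bits[26:31] width=5 -> value=11 (bin 01011); offset now 31 = byte 3 bit 7; 9 bits remain
Read 5: bits[31:33] width=2 -> value=0 (bin 00); offset now 33 = byte 4 bit 1; 7 bits remain

Answer: value=132 offset=10
value=396 offset=19
value=124 offset=26
value=11 offset=31
value=0 offset=33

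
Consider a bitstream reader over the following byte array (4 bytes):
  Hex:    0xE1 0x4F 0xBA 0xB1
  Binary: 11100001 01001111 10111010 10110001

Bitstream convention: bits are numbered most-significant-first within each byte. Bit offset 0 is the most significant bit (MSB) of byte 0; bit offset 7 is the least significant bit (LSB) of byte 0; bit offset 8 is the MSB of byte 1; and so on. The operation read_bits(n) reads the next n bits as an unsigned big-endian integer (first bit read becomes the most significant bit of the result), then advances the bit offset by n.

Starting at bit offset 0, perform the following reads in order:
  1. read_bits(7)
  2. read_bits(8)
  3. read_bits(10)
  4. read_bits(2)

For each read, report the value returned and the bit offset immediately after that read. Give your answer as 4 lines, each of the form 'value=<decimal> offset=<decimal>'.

Answer: value=112 offset=7
value=167 offset=15
value=885 offset=25
value=1 offset=27

Derivation:
Read 1: bits[0:7] width=7 -> value=112 (bin 1110000); offset now 7 = byte 0 bit 7; 25 bits remain
Read 2: bits[7:15] width=8 -> value=167 (bin 10100111); offset now 15 = byte 1 bit 7; 17 bits remain
Read 3: bits[15:25] width=10 -> value=885 (bin 1101110101); offset now 25 = byte 3 bit 1; 7 bits remain
Read 4: bits[25:27] width=2 -> value=1 (bin 01); offset now 27 = byte 3 bit 3; 5 bits remain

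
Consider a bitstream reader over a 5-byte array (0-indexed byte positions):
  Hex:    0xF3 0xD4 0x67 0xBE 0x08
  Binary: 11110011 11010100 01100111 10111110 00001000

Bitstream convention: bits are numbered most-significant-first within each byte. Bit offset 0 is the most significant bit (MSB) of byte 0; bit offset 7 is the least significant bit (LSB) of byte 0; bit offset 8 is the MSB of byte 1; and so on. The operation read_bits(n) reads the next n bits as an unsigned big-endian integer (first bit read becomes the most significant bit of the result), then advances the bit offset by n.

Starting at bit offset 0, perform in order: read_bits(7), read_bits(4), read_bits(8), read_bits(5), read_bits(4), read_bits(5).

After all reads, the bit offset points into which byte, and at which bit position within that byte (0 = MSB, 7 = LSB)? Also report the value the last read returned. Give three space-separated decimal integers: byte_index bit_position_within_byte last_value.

Answer: 4 1 28

Derivation:
Read 1: bits[0:7] width=7 -> value=121 (bin 1111001); offset now 7 = byte 0 bit 7; 33 bits remain
Read 2: bits[7:11] width=4 -> value=14 (bin 1110); offset now 11 = byte 1 bit 3; 29 bits remain
Read 3: bits[11:19] width=8 -> value=163 (bin 10100011); offset now 19 = byte 2 bit 3; 21 bits remain
Read 4: bits[19:24] width=5 -> value=7 (bin 00111); offset now 24 = byte 3 bit 0; 16 bits remain
Read 5: bits[24:28] width=4 -> value=11 (bin 1011); offset now 28 = byte 3 bit 4; 12 bits remain
Read 6: bits[28:33] width=5 -> value=28 (bin 11100); offset now 33 = byte 4 bit 1; 7 bits remain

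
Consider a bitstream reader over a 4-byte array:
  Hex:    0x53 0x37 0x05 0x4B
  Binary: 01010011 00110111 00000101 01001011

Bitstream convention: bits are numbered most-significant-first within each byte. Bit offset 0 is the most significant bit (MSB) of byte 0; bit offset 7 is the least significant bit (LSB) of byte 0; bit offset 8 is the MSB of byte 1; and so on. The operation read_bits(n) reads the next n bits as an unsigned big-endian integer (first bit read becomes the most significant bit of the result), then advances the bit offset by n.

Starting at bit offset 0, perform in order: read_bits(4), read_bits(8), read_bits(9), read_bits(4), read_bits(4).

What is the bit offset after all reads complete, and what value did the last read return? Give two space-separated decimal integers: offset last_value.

Answer: 29 9

Derivation:
Read 1: bits[0:4] width=4 -> value=5 (bin 0101); offset now 4 = byte 0 bit 4; 28 bits remain
Read 2: bits[4:12] width=8 -> value=51 (bin 00110011); offset now 12 = byte 1 bit 4; 20 bits remain
Read 3: bits[12:21] width=9 -> value=224 (bin 011100000); offset now 21 = byte 2 bit 5; 11 bits remain
Read 4: bits[21:25] width=4 -> value=10 (bin 1010); offset now 25 = byte 3 bit 1; 7 bits remain
Read 5: bits[25:29] width=4 -> value=9 (bin 1001); offset now 29 = byte 3 bit 5; 3 bits remain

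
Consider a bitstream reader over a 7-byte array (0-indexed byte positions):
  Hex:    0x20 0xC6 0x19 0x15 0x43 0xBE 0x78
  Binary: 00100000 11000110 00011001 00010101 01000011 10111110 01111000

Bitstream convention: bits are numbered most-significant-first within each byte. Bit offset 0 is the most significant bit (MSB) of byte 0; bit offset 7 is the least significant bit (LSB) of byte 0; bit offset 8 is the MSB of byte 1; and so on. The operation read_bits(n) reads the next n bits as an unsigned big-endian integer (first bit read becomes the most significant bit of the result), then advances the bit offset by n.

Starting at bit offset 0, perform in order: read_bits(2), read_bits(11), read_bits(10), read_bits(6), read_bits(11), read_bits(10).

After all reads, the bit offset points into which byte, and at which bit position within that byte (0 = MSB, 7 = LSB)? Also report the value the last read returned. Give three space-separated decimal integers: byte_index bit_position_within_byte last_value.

Read 1: bits[0:2] width=2 -> value=0 (bin 00); offset now 2 = byte 0 bit 2; 54 bits remain
Read 2: bits[2:13] width=11 -> value=1048 (bin 10000011000); offset now 13 = byte 1 bit 5; 43 bits remain
Read 3: bits[13:23] width=10 -> value=780 (bin 1100001100); offset now 23 = byte 2 bit 7; 33 bits remain
Read 4: bits[23:29] width=6 -> value=34 (bin 100010); offset now 29 = byte 3 bit 5; 27 bits remain
Read 5: bits[29:40] width=11 -> value=1347 (bin 10101000011); offset now 40 = byte 5 bit 0; 16 bits remain
Read 6: bits[40:50] width=10 -> value=761 (bin 1011111001); offset now 50 = byte 6 bit 2; 6 bits remain

Answer: 6 2 761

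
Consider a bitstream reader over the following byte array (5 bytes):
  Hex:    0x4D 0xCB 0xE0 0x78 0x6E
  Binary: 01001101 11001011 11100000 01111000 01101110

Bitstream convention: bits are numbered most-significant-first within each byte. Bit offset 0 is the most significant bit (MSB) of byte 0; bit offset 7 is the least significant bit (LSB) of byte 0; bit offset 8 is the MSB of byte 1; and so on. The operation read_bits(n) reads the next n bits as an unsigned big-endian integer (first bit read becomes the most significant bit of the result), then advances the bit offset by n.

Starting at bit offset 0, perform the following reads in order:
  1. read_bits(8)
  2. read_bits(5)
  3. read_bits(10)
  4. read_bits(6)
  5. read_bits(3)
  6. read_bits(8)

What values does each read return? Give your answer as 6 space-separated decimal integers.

Answer: 77 25 496 15 0 110

Derivation:
Read 1: bits[0:8] width=8 -> value=77 (bin 01001101); offset now 8 = byte 1 bit 0; 32 bits remain
Read 2: bits[8:13] width=5 -> value=25 (bin 11001); offset now 13 = byte 1 bit 5; 27 bits remain
Read 3: bits[13:23] width=10 -> value=496 (bin 0111110000); offset now 23 = byte 2 bit 7; 17 bits remain
Read 4: bits[23:29] width=6 -> value=15 (bin 001111); offset now 29 = byte 3 bit 5; 11 bits remain
Read 5: bits[29:32] width=3 -> value=0 (bin 000); offset now 32 = byte 4 bit 0; 8 bits remain
Read 6: bits[32:40] width=8 -> value=110 (bin 01101110); offset now 40 = byte 5 bit 0; 0 bits remain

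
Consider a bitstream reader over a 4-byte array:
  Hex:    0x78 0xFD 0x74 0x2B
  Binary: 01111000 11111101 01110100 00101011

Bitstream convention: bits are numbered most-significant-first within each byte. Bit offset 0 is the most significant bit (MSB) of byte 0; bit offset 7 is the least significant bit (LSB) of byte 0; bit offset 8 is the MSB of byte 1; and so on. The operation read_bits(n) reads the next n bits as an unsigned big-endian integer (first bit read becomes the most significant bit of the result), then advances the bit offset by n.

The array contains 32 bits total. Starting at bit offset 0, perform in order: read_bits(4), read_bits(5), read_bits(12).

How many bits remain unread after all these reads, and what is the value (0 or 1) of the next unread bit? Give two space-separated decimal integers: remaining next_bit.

Answer: 11 1

Derivation:
Read 1: bits[0:4] width=4 -> value=7 (bin 0111); offset now 4 = byte 0 bit 4; 28 bits remain
Read 2: bits[4:9] width=5 -> value=17 (bin 10001); offset now 9 = byte 1 bit 1; 23 bits remain
Read 3: bits[9:21] width=12 -> value=4014 (bin 111110101110); offset now 21 = byte 2 bit 5; 11 bits remain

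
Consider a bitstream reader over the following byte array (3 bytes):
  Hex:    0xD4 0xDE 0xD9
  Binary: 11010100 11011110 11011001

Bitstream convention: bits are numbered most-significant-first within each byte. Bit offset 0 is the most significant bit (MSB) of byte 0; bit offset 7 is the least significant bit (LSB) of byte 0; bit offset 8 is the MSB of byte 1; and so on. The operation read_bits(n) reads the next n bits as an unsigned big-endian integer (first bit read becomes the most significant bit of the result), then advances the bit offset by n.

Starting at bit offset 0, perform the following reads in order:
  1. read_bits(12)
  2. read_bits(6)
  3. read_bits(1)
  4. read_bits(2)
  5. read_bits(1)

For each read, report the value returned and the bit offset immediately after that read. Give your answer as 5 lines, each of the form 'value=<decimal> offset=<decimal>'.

Read 1: bits[0:12] width=12 -> value=3405 (bin 110101001101); offset now 12 = byte 1 bit 4; 12 bits remain
Read 2: bits[12:18] width=6 -> value=59 (bin 111011); offset now 18 = byte 2 bit 2; 6 bits remain
Read 3: bits[18:19] width=1 -> value=0 (bin 0); offset now 19 = byte 2 bit 3; 5 bits remain
Read 4: bits[19:21] width=2 -> value=3 (bin 11); offset now 21 = byte 2 bit 5; 3 bits remain
Read 5: bits[21:22] width=1 -> value=0 (bin 0); offset now 22 = byte 2 bit 6; 2 bits remain

Answer: value=3405 offset=12
value=59 offset=18
value=0 offset=19
value=3 offset=21
value=0 offset=22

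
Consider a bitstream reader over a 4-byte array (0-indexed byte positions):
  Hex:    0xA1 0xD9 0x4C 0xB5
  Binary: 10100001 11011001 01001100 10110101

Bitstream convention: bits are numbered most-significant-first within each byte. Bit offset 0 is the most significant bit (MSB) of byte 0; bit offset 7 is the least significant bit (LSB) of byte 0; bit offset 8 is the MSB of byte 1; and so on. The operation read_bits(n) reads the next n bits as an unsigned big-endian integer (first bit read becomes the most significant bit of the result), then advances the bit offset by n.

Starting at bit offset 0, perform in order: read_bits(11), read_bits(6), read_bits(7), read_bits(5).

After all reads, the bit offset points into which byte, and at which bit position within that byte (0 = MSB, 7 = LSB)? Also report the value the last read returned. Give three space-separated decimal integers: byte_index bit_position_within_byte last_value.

Read 1: bits[0:11] width=11 -> value=1294 (bin 10100001110); offset now 11 = byte 1 bit 3; 21 bits remain
Read 2: bits[11:17] width=6 -> value=50 (bin 110010); offset now 17 = byte 2 bit 1; 15 bits remain
Read 3: bits[17:24] width=7 -> value=76 (bin 1001100); offset now 24 = byte 3 bit 0; 8 bits remain
Read 4: bits[24:29] width=5 -> value=22 (bin 10110); offset now 29 = byte 3 bit 5; 3 bits remain

Answer: 3 5 22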